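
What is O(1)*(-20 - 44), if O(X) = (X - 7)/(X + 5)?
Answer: 64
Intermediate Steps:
O(X) = (-7 + X)/(5 + X)
O(1)*(-20 - 44) = ((-7 + 1)/(5 + 1))*(-20 - 44) = (-6/6)*(-64) = ((⅙)*(-6))*(-64) = -1*(-64) = 64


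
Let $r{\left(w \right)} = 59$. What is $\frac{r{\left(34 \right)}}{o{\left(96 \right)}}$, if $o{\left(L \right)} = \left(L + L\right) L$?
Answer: $\frac{59}{18432} \approx 0.003201$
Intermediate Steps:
$o{\left(L \right)} = 2 L^{2}$ ($o{\left(L \right)} = 2 L L = 2 L^{2}$)
$\frac{r{\left(34 \right)}}{o{\left(96 \right)}} = \frac{59}{2 \cdot 96^{2}} = \frac{59}{2 \cdot 9216} = \frac{59}{18432}$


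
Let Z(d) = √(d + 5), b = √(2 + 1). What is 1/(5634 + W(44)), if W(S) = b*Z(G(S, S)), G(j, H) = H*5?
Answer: 626/3526809 - 5*√3/10580427 ≈ 0.00017668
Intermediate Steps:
G(j, H) = 5*H
b = √3 ≈ 1.7320
Z(d) = √(5 + d)
W(S) = √3*√(5 + 5*S)
1/(5634 + W(44)) = 1/(5634 + √(15 + 15*44)) = 1/(5634 + √(15 + 660)) = 1/(5634 + √675) = 1/(5634 + 15*√3)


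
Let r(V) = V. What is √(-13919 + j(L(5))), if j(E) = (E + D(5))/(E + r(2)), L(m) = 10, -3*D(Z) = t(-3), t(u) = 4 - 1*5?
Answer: I*√501053/6 ≈ 117.98*I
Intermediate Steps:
t(u) = -1 (t(u) = 4 - 5 = -1)
D(Z) = ⅓ (D(Z) = -⅓*(-1) = ⅓)
j(E) = (⅓ + E)/(2 + E) (j(E) = (E + ⅓)/(E + 2) = (⅓ + E)/(2 + E))
√(-13919 + j(L(5))) = √(-13919 + (⅓ + 10)/(2 + 10)) = √(-13919 + (31/3)/12) = √(-13919 + (1/12)*(31/3)) = √(-13919 + 31/36) = √(-501053/36) = I*√501053/6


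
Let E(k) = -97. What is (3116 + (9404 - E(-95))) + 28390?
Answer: 41007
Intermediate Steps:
(3116 + (9404 - E(-95))) + 28390 = (3116 + (9404 - 1*(-97))) + 28390 = (3116 + (9404 + 97)) + 28390 = (3116 + 9501) + 28390 = 12617 + 28390 = 41007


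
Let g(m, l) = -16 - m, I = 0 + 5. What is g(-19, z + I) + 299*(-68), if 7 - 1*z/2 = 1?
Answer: -20329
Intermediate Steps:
z = 12 (z = 14 - 2*1 = 14 - 2 = 12)
I = 5
g(-19, z + I) + 299*(-68) = (-16 - 1*(-19)) + 299*(-68) = (-16 + 19) - 20332 = 3 - 20332 = -20329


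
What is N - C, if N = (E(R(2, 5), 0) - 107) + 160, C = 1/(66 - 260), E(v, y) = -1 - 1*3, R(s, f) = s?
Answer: 9507/194 ≈ 49.005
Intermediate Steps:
E(v, y) = -4 (E(v, y) = -1 - 3 = -4)
C = -1/194 (C = 1/(-194) = -1/194 ≈ -0.0051546)
N = 49 (N = (-4 - 107) + 160 = -111 + 160 = 49)
N - C = 49 - 1*(-1/194) = 49 + 1/194 = 9507/194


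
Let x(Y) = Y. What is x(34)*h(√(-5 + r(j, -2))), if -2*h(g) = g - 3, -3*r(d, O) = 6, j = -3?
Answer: 51 - 17*I*√7 ≈ 51.0 - 44.978*I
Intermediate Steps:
r(d, O) = -2 (r(d, O) = -⅓*6 = -2)
h(g) = 3/2 - g/2 (h(g) = -(g - 3)/2 = -(-3 + g)/2 = 3/2 - g/2)
x(34)*h(√(-5 + r(j, -2))) = 34*(3/2 - √(-5 - 2)/2) = 34*(3/2 - I*√7/2) = 51 - 17*I*√7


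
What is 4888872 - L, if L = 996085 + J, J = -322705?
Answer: 4215492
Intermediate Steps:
L = 673380 (L = 996085 - 322705 = 673380)
4888872 - L = 4888872 - 1*673380 = 4888872 - 673380 = 4215492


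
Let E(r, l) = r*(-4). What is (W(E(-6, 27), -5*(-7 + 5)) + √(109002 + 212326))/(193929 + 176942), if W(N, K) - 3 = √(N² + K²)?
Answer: 29/370871 + 4*√20083/370871 ≈ 0.0016066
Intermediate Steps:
E(r, l) = -4*r
W(N, K) = 3 + √(K² + N²) (W(N, K) = 3 + √(N² + K²) = 3 + √(K² + N²))
(W(E(-6, 27), -5*(-7 + 5)) + √(109002 + 212326))/(193929 + 176942) = ((3 + √((-5*(-7 + 5))² + (-4*(-6))²)) + √(109002 + 212326))/(193929 + 176942) = ((3 + √((-5*(-2))² + 24²)) + √321328)/370871 = ((3 + √(10² + 576)) + 4*√20083)*(1/370871) = ((3 + √(100 + 576)) + 4*√20083)*(1/370871) = ((3 + √676) + 4*√20083)*(1/370871) = ((3 + 26) + 4*√20083)*(1/370871) = (29 + 4*√20083)*(1/370871) = 29/370871 + 4*√20083/370871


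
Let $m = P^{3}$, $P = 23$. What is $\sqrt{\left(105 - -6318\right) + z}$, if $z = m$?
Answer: $13 \sqrt{110} \approx 136.35$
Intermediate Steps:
$m = 12167$ ($m = 23^{3} = 12167$)
$z = 12167$
$\sqrt{\left(105 - -6318\right) + z} = \sqrt{\left(105 - -6318\right) + 12167} = \sqrt{\left(105 + 6318\right) + 12167} = \sqrt{6423 + 12167} = \sqrt{18590} = 13 \sqrt{110}$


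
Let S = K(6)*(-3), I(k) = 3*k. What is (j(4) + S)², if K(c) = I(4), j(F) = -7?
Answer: 1849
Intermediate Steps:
K(c) = 12 (K(c) = 3*4 = 12)
S = -36 (S = 12*(-3) = -36)
(j(4) + S)² = (-7 - 36)² = (-43)² = 1849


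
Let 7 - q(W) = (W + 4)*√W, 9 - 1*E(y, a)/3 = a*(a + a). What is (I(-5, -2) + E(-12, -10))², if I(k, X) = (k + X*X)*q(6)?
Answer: 337000 - 11600*√6 ≈ 3.0859e+5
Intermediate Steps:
E(y, a) = 27 - 6*a² (E(y, a) = 27 - 3*a*(a + a) = 27 - 3*a*2*a = 27 - 6*a²)
q(W) = 7 - √W*(4 + W) (q(W) = 7 - (W + 4)*√W = 7 - (4 + W)*√W = 7 - √W*(4 + W))
I(k, X) = (7 - 10*√6)*(k + X²) (I(k, X) = (k + X*X)*(7 - 6^(3/2) - 4*√6) = (k + X²)*(7 - 6*√6 - 4*√6) = (k + X²)*(7 - 10*√6) = (7 - 10*√6)*(k + X²))
(I(-5, -2) + E(-12, -10))² = ((7 - 10*√6)*(-5 + (-2)²) + (27 - 6*(-10)²))² = ((7 - 10*√6)*(-5 + 4) + (27 - 6*100))² = ((7 - 10*√6)*(-1) + (27 - 600))² = ((-7 + 10*√6) - 573)² = (-580 + 10*√6)²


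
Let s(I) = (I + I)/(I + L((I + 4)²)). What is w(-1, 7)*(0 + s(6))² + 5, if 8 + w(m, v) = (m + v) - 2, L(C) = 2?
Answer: -4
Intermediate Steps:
w(m, v) = -10 + m + v (w(m, v) = -8 + ((m + v) - 2) = -8 + (-2 + m + v) = -10 + m + v)
s(I) = 2*I/(2 + I) (s(I) = (I + I)/(I + 2) = (2*I)/(2 + I) = 2*I/(2 + I))
w(-1, 7)*(0 + s(6))² + 5 = (-10 - 1 + 7)*(0 + 2*6/(2 + 6))² + 5 = -4*(0 + 2*6/8)² + 5 = -4*(0 + 2*6*(⅛))² + 5 = -4*(0 + 3/2)² + 5 = -4*(3/2)² + 5 = -4*9/4 + 5 = -9 + 5 = -4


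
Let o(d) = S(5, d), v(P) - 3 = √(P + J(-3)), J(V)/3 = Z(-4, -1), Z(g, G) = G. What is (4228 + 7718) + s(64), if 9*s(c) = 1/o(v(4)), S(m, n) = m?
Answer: 537571/45 ≈ 11946.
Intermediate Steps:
J(V) = -3 (J(V) = 3*(-1) = -3)
v(P) = 3 + √(-3 + P) (v(P) = 3 + √(P - 3) = 3 + √(-3 + P))
o(d) = 5
s(c) = 1/45 (s(c) = (⅑)/5 = (⅑)*(⅕) = 1/45)
(4228 + 7718) + s(64) = (4228 + 7718) + 1/45 = 11946 + 1/45 = 537571/45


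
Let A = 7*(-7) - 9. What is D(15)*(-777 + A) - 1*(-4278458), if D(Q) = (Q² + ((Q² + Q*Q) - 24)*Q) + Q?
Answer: -1257592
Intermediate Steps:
D(Q) = Q + Q² + Q*(-24 + 2*Q²) (D(Q) = (Q² + ((Q² + Q²) - 24)*Q) + Q = (Q² + (2*Q² - 24)*Q) + Q = (Q² + (-24 + 2*Q²)*Q) + Q = (Q² + Q*(-24 + 2*Q²)) + Q = Q + Q² + Q*(-24 + 2*Q²))
A = -58 (A = -49 - 9 = -58)
D(15)*(-777 + A) - 1*(-4278458) = (15*(-23 + 15 + 2*15²))*(-777 - 58) - 1*(-4278458) = (15*(-23 + 15 + 2*225))*(-835) + 4278458 = (15*(-23 + 15 + 450))*(-835) + 4278458 = (15*442)*(-835) + 4278458 = 6630*(-835) + 4278458 = -5536050 + 4278458 = -1257592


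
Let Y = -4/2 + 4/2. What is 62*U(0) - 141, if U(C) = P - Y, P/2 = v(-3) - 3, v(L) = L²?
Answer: 603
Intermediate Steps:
P = 12 (P = 2*((-3)² - 3) = 2*(9 - 3) = 2*6 = 12)
Y = 0 (Y = -4*½ + 4*(½) = -2 + 2 = 0)
U(C) = 12 (U(C) = 12 - 1*0 = 12 + 0 = 12)
62*U(0) - 141 = 62*12 - 141 = 744 - 141 = 603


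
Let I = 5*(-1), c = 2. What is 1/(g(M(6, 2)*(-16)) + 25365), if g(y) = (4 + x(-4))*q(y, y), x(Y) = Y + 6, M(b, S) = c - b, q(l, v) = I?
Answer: 1/25335 ≈ 3.9471e-5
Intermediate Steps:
I = -5
q(l, v) = -5
M(b, S) = 2 - b
x(Y) = 6 + Y
g(y) = -30 (g(y) = (4 + (6 - 4))*(-5) = (4 + 2)*(-5) = 6*(-5) = -30)
1/(g(M(6, 2)*(-16)) + 25365) = 1/(-30 + 25365) = 1/25335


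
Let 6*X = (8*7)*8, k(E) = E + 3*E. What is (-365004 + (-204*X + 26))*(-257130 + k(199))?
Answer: 97460750140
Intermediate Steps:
k(E) = 4*E
X = 224/3 (X = ((8*7)*8)/6 = (56*8)/6 = (⅙)*448 = 224/3 ≈ 74.667)
(-365004 + (-204*X + 26))*(-257130 + k(199)) = (-365004 + (-204*224/3 + 26))*(-257130 + 4*199) = (-365004 + (-15232 + 26))*(-257130 + 796) = (-365004 - 15206)*(-256334) = -380210*(-256334) = 97460750140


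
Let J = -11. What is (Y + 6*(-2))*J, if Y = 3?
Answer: 99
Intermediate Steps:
(Y + 6*(-2))*J = (3 + 6*(-2))*(-11) = (3 - 12)*(-11) = -9*(-11) = 99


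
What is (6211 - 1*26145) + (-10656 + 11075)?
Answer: -19515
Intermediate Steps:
(6211 - 1*26145) + (-10656 + 11075) = (6211 - 26145) + 419 = -19934 + 419 = -19515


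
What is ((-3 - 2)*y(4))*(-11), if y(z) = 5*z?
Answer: 1100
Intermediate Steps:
((-3 - 2)*y(4))*(-11) = ((-3 - 2)*(5*4))*(-11) = -5*20*(-11) = -100*(-11) = 1100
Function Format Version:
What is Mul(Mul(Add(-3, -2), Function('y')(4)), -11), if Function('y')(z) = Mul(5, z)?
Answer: 1100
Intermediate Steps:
Mul(Mul(Add(-3, -2), Function('y')(4)), -11) = Mul(Mul(Add(-3, -2), Mul(5, 4)), -11) = Mul(Mul(-5, 20), -11) = Mul(-100, -11) = 1100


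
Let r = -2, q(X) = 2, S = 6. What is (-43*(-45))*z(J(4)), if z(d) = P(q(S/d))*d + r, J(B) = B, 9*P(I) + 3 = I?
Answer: -4730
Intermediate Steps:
P(I) = -⅓ + I/9
z(d) = -2 - d/9 (z(d) = (-⅓ + (⅑)*2)*d - 2 = (-⅓ + 2/9)*d - 2 = -d/9 - 2 = -2 - d/9)
(-43*(-45))*z(J(4)) = (-43*(-45))*(-2 - ⅑*4) = 1935*(-2 - 4/9) = 1935*(-22/9) = -4730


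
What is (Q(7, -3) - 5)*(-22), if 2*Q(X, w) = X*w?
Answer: 341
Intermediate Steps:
Q(X, w) = X*w/2 (Q(X, w) = (X*w)/2 = X*w/2)
(Q(7, -3) - 5)*(-22) = ((½)*7*(-3) - 5)*(-22) = (-21/2 - 5)*(-22) = -31/2*(-22) = 341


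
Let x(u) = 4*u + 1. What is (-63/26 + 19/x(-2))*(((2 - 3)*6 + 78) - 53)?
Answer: -17765/182 ≈ -97.610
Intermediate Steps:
x(u) = 1 + 4*u
(-63/26 + 19/x(-2))*(((2 - 3)*6 + 78) - 53) = (-63/26 + 19/(1 + 4*(-2)))*(((2 - 3)*6 + 78) - 53) = (-63*1/26 + 19/(1 - 8))*((-1*6 + 78) - 53) = (-63/26 + 19/(-7))*((-6 + 78) - 53) = (-63/26 + 19*(-⅐))*(72 - 53) = (-63/26 - 19/7)*19 = -935/182*19 = -17765/182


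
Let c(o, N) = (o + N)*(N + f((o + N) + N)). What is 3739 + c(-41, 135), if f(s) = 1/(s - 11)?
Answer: 1790808/109 ≈ 16429.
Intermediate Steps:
f(s) = 1/(-11 + s)
c(o, N) = (N + o)*(N + 1/(-11 + o + 2*N)) (c(o, N) = (o + N)*(N + 1/(-11 + ((o + N) + N))) = (N + o)*(N + 1/(-11 + ((N + o) + N))) = (N + o)*(N + 1/(-11 + (o + 2*N))) = (N + o)*(N + 1/(-11 + o + 2*N)))
3739 + c(-41, 135) = 3739 + (135 - 41 + 135*(135 - 41)*(-11 - 41 + 2*135))/(-11 - 41 + 2*135) = 3739 + (135 - 41 + 135*94*(-11 - 41 + 270))/(-11 - 41 + 270) = 3739 + (135 - 41 + 135*94*218)/218 = 3739 + (135 - 41 + 2766420)/218 = 3739 + (1/218)*2766514 = 3739 + 1383257/109 = 1790808/109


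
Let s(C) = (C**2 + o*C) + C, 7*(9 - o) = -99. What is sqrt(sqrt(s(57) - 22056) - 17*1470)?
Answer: sqrt(-1224510 + 28*I*sqrt(53382))/7 ≈ 0.41758 + 158.08*I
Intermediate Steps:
o = 162/7 (o = 9 - 1/7*(-99) = 9 + 99/7 = 162/7 ≈ 23.143)
s(C) = C**2 + 169*C/7 (s(C) = (C**2 + 162*C/7) + C = C**2 + 169*C/7)
sqrt(sqrt(s(57) - 22056) - 17*1470) = sqrt(sqrt((1/7)*57*(169 + 7*57) - 22056) - 17*1470) = sqrt(sqrt((1/7)*57*(169 + 399) - 22056) - 24990) = sqrt(sqrt((1/7)*57*568 - 22056) - 24990) = sqrt(sqrt(32376/7 - 22056) - 24990) = sqrt(sqrt(-122016/7) - 24990) = sqrt(4*I*sqrt(53382)/7 - 24990) = sqrt(-24990 + 4*I*sqrt(53382)/7)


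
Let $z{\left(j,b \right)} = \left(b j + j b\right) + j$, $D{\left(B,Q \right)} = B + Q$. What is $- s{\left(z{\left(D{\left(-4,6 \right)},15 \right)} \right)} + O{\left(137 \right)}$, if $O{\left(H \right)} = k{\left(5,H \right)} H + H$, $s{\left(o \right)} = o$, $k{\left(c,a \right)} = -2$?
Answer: $-199$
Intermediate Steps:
$z{\left(j,b \right)} = j + 2 b j$ ($z{\left(j,b \right)} = \left(b j + b j\right) + j = 2 b j + j = j + 2 b j$)
$O{\left(H \right)} = - H$ ($O{\left(H \right)} = - 2 H + H = - H$)
$- s{\left(z{\left(D{\left(-4,6 \right)},15 \right)} \right)} + O{\left(137 \right)} = - \left(-4 + 6\right) \left(1 + 2 \cdot 15\right) - 137 = - 2 \left(1 + 30\right) - 137 = - 2 \cdot 31 - 137 = \left(-1\right) 62 - 137 = -62 - 137 = -199$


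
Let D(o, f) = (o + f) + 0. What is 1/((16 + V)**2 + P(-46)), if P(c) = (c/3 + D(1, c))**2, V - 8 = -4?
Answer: 9/36361 ≈ 0.00024752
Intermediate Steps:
D(o, f) = f + o (D(o, f) = (f + o) + 0 = f + o)
V = 4 (V = 8 - 4 = 4)
P(c) = (1 + 4*c/3)**2 (P(c) = (c/3 + (c + 1))**2 = (c*(1/3) + (1 + c))**2 = (c/3 + (1 + c))**2 = (1 + 4*c/3)**2)
1/((16 + V)**2 + P(-46)) = 1/((16 + 4)**2 + (3 + 4*(-46))**2/9) = 1/(20**2 + (3 - 184)**2/9) = 1/(400 + (1/9)*(-181)**2) = 1/(400 + (1/9)*32761) = 1/(400 + 32761/9) = 1/(36361/9) = 9/36361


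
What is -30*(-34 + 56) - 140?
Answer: -800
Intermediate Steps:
-30*(-34 + 56) - 140 = -30*22 - 140 = -660 - 140 = -800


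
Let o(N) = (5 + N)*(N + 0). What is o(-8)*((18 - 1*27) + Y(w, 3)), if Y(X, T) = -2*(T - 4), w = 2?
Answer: -168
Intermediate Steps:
Y(X, T) = 8 - 2*T (Y(X, T) = -2*(-4 + T) = 8 - 2*T)
o(N) = N*(5 + N) (o(N) = (5 + N)*N = N*(5 + N))
o(-8)*((18 - 1*27) + Y(w, 3)) = (-8*(5 - 8))*((18 - 1*27) + (8 - 2*3)) = (-8*(-3))*((18 - 27) + (8 - 6)) = 24*(-9 + 2) = 24*(-7) = -168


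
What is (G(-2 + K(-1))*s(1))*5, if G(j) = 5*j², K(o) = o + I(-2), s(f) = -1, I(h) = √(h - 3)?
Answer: -100 + 150*I*√5 ≈ -100.0 + 335.41*I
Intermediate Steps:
I(h) = √(-3 + h)
K(o) = o + I*√5 (K(o) = o + √(-3 - 2) = o + √(-5) = o + I*√5)
(G(-2 + K(-1))*s(1))*5 = ((5*(-2 + (-1 + I*√5))²)*(-1))*5 = ((5*(-3 + I*√5)²)*(-1))*5 = -5*(-3 + I*√5)²*5 = -25*(-3 + I*√5)²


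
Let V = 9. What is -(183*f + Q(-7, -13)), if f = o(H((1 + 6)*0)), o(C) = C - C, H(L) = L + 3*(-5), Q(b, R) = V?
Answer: -9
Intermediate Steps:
Q(b, R) = 9
H(L) = -15 + L (H(L) = L - 15 = -15 + L)
o(C) = 0
f = 0
-(183*f + Q(-7, -13)) = -(183*0 + 9) = -(0 + 9) = -1*9 = -9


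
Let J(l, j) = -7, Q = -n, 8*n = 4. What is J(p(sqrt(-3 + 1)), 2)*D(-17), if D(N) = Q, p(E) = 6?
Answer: 7/2 ≈ 3.5000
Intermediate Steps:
n = 1/2 (n = (1/8)*4 = 1/2 ≈ 0.50000)
Q = -1/2 (Q = -1*1/2 = -1/2 ≈ -0.50000)
D(N) = -1/2
J(p(sqrt(-3 + 1)), 2)*D(-17) = -7*(-1/2) = 7/2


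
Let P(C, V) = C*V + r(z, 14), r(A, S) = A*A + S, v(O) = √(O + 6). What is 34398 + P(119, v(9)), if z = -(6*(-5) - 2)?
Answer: 35436 + 119*√15 ≈ 35897.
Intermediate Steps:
z = 32 (z = -(-30 - 2) = -1*(-32) = 32)
v(O) = √(6 + O)
r(A, S) = S + A² (r(A, S) = A² + S = S + A²)
P(C, V) = 1038 + C*V (P(C, V) = C*V + (14 + 32²) = C*V + (14 + 1024) = C*V + 1038 = 1038 + C*V)
34398 + P(119, v(9)) = 34398 + (1038 + 119*√(6 + 9)) = 34398 + (1038 + 119*√15) = 35436 + 119*√15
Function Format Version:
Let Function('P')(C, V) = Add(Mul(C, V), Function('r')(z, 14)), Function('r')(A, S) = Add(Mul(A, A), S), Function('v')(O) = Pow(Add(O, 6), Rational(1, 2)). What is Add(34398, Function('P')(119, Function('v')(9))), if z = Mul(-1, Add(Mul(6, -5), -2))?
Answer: Add(35436, Mul(119, Pow(15, Rational(1, 2)))) ≈ 35897.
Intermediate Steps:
z = 32 (z = Mul(-1, Add(-30, -2)) = Mul(-1, -32) = 32)
Function('v')(O) = Pow(Add(6, O), Rational(1, 2))
Function('r')(A, S) = Add(S, Pow(A, 2)) (Function('r')(A, S) = Add(Pow(A, 2), S) = Add(S, Pow(A, 2)))
Function('P')(C, V) = Add(1038, Mul(C, V)) (Function('P')(C, V) = Add(Mul(C, V), Add(14, Pow(32, 2))) = Add(Mul(C, V), Add(14, 1024)) = Add(Mul(C, V), 1038) = Add(1038, Mul(C, V)))
Add(34398, Function('P')(119, Function('v')(9))) = Add(34398, Add(1038, Mul(119, Pow(Add(6, 9), Rational(1, 2))))) = Add(34398, Add(1038, Mul(119, Pow(15, Rational(1, 2))))) = Add(35436, Mul(119, Pow(15, Rational(1, 2))))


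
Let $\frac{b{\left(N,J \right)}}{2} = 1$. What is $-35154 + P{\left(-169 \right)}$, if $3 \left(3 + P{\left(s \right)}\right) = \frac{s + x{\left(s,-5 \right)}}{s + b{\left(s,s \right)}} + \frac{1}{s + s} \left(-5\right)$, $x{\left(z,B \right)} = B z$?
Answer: $- \frac{5953643719}{169338} \approx -35158.0$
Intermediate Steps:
$b{\left(N,J \right)} = 2$ ($b{\left(N,J \right)} = 2 \cdot 1 = 2$)
$P{\left(s \right)} = -3 - \frac{5}{6 s} - \frac{4 s}{3 \left(2 + s\right)}$ ($P{\left(s \right)} = -3 + \frac{\frac{s - 5 s}{s + 2} + \frac{1}{s + s} \left(-5\right)}{3} = -3 + \frac{\frac{\left(-4\right) s}{2 + s} + \frac{1}{2 s} \left(-5\right)}{3} = -3 + \frac{- \frac{4 s}{2 + s} + \frac{1}{2 s} \left(-5\right)}{3} = -3 + \frac{- \frac{4 s}{2 + s} - \frac{5}{2 s}}{3} = -3 + \frac{- \frac{5}{2 s} - \frac{4 s}{2 + s}}{3} = -3 - \left(\frac{5}{6 s} + \frac{4 s}{3 \left(2 + s\right)}\right) = -3 - \frac{5}{6 s} - \frac{4 s}{3 \left(2 + s\right)}$)
$-35154 + P{\left(-169 \right)} = -35154 + \frac{-10 - -6929 - 26 \left(-169\right)^{2}}{6 \left(-169\right) \left(2 - 169\right)} = -35154 + \frac{1}{6} \left(- \frac{1}{169}\right) \frac{1}{-167} \left(-10 + 6929 - 742586\right) = -35154 + \frac{1}{6} \left(- \frac{1}{169}\right) \left(- \frac{1}{167}\right) \left(-10 + 6929 - 742586\right) = -35154 + \frac{1}{6} \left(- \frac{1}{169}\right) \left(- \frac{1}{167}\right) \left(-735667\right) = -35154 - \frac{735667}{169338} = - \frac{5953643719}{169338}$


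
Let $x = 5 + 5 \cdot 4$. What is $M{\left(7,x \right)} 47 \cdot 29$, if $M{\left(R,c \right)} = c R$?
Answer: $238525$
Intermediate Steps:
$x = 25$ ($x = 5 + 20 = 25$)
$M{\left(R,c \right)} = R c$
$M{\left(7,x \right)} 47 \cdot 29 = 7 \cdot 25 \cdot 47 \cdot 29 = 175 \cdot 47 \cdot 29 = 8225 \cdot 29 = 238525$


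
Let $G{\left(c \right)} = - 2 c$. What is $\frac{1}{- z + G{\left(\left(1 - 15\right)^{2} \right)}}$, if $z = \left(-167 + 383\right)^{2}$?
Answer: $- \frac{1}{47048} \approx -2.1255 \cdot 10^{-5}$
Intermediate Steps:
$z = 46656$ ($z = 216^{2} = 46656$)
$\frac{1}{- z + G{\left(\left(1 - 15\right)^{2} \right)}} = \frac{1}{\left(-1\right) 46656 - 2 \left(1 - 15\right)^{2}} = \frac{1}{-46656 - 2 \left(-14\right)^{2}} = \frac{1}{-46656 - 392} = \frac{1}{-47048} = - \frac{1}{47048}$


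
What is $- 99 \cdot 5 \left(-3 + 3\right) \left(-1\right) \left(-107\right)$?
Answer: $0$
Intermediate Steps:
$- 99 \cdot 5 \left(-3 + 3\right) \left(-1\right) \left(-107\right) = - 99 \cdot 5 \cdot 0 \left(-1\right) \left(-107\right) = - 99 \cdot 0 \left(-1\right) \left(-107\right) = \left(-99\right) 0 \left(-107\right) = 0 \left(-107\right) = 0$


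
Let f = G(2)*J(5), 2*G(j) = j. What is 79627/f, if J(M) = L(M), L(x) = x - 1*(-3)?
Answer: 79627/8 ≈ 9953.4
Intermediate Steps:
G(j) = j/2
L(x) = 3 + x (L(x) = x + 3 = 3 + x)
J(M) = 3 + M
f = 8 (f = ((1/2)*2)*(3 + 5) = 1*8 = 8)
79627/f = 79627/8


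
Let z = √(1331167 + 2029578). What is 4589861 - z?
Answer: 4589861 - √3360745 ≈ 4.5880e+6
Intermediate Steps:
z = √3360745 ≈ 1833.2
4589861 - z = 4589861 - √3360745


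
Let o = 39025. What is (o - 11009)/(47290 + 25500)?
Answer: 14008/36395 ≈ 0.38489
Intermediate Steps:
(o - 11009)/(47290 + 25500) = (39025 - 11009)/(47290 + 25500) = 28016/72790 = 28016*(1/72790) = 14008/36395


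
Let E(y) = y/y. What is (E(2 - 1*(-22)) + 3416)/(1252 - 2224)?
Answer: -1139/324 ≈ -3.5154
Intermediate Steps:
E(y) = 1
(E(2 - 1*(-22)) + 3416)/(1252 - 2224) = (1 + 3416)/(1252 - 2224) = 3417/(-972) = 3417*(-1/972) = -1139/324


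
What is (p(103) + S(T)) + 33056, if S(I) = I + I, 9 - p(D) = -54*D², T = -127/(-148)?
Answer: 44840501/74 ≈ 6.0595e+5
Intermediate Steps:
T = 127/148 (T = -127*(-1/148) = 127/148 ≈ 0.85811)
p(D) = 9 + 54*D² (p(D) = 9 - (-54)*D² = 9 + 54*D²)
S(I) = 2*I
(p(103) + S(T)) + 33056 = ((9 + 54*103²) + 2*(127/148)) + 33056 = ((9 + 54*10609) + 127/74) + 33056 = ((9 + 572886) + 127/74) + 33056 = (572895 + 127/74) + 33056 = 42394357/74 + 33056 = 44840501/74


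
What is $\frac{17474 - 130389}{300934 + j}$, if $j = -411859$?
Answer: $\frac{22583}{22185} \approx 1.0179$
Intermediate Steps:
$\frac{17474 - 130389}{300934 + j} = \frac{17474 - 130389}{300934 - 411859} = - \frac{112915}{-110925} = \left(-112915\right) \left(- \frac{1}{110925}\right) = \frac{22583}{22185}$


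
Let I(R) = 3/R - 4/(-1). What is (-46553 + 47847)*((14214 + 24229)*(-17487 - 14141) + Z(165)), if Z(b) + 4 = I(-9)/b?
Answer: -70800413360546/45 ≈ -1.5733e+12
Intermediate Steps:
I(R) = 4 + 3/R (I(R) = 3/R - 4*(-1) = 3/R + 4 = 4 + 3/R)
Z(b) = -4 + 11/(3*b) (Z(b) = -4 + (4 + 3/(-9))/b = -4 + (4 + 3*(-1/9))/b = -4 + (4 - 1/3)/b = -4 + 11/(3*b))
(-46553 + 47847)*((14214 + 24229)*(-17487 - 14141) + Z(165)) = (-46553 + 47847)*((14214 + 24229)*(-17487 - 14141) + (-4 + (11/3)/165)) = 1294*(38443*(-31628) + (-4 + (11/3)*(1/165))) = 1294*(-1215875204 + (-4 + 1/45)) = 1294*(-1215875204 - 179/45) = 1294*(-54714384359/45) = -70800413360546/45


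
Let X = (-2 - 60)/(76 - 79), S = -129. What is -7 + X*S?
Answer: -2673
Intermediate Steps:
X = 62/3 (X = -62/(-3) = -62*(-⅓) = 62/3 ≈ 20.667)
-7 + X*S = -7 + (62/3)*(-129) = -7 - 2666 = -2673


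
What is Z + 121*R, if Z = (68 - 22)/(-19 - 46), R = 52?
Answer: 408934/65 ≈ 6291.3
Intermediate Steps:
Z = -46/65 (Z = 46/(-65) = 46*(-1/65) = -46/65 ≈ -0.70769)
Z + 121*R = -46/65 + 121*52 = -46/65 + 6292 = 408934/65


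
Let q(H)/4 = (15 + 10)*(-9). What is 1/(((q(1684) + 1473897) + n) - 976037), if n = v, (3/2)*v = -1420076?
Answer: -3/1349272 ≈ -2.2234e-6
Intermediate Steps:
v = -2840152/3 (v = (⅔)*(-1420076) = -2840152/3 ≈ -9.4672e+5)
n = -2840152/3 ≈ -9.4672e+5
q(H) = -900 (q(H) = 4*((15 + 10)*(-9)) = 4*(25*(-9)) = 4*(-225) = -900)
1/(((q(1684) + 1473897) + n) - 976037) = 1/(((-900 + 1473897) - 2840152/3) - 976037) = 1/((1472997 - 2840152/3) - 976037) = 1/(1578839/3 - 976037) = 1/(-1349272/3) = -3/1349272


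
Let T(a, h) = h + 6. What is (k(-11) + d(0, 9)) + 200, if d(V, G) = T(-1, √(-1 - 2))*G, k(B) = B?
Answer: 243 + 9*I*√3 ≈ 243.0 + 15.588*I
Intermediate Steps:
T(a, h) = 6 + h
d(V, G) = G*(6 + I*√3) (d(V, G) = (6 + √(-1 - 2))*G = (6 + √(-3))*G = (6 + I*√3)*G = G*(6 + I*√3))
(k(-11) + d(0, 9)) + 200 = (-11 + 9*(6 + I*√3)) + 200 = (-11 + (54 + 9*I*√3)) + 200 = (43 + 9*I*√3) + 200 = 243 + 9*I*√3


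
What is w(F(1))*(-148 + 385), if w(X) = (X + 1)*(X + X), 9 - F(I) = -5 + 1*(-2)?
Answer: 128928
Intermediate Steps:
F(I) = 16 (F(I) = 9 - (-5 + 1*(-2)) = 9 - (-5 - 2) = 9 - 1*(-7) = 9 + 7 = 16)
w(X) = 2*X*(1 + X) (w(X) = (1 + X)*(2*X) = 2*X*(1 + X))
w(F(1))*(-148 + 385) = (2*16*(1 + 16))*(-148 + 385) = (2*16*17)*237 = 544*237 = 128928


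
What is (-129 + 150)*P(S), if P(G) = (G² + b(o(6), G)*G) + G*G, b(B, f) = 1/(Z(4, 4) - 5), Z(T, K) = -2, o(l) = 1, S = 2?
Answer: 162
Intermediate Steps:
b(B, f) = -⅐ (b(B, f) = 1/(-2 - 5) = 1/(-7) = -⅐)
P(G) = 2*G² - G/7 (P(G) = (G² - G/7) + G*G = (G² - G/7) + G² = 2*G² - G/7)
(-129 + 150)*P(S) = (-129 + 150)*((⅐)*2*(-1 + 14*2)) = 21*((⅐)*2*(-1 + 28)) = 21*((⅐)*2*27) = 21*(54/7) = 162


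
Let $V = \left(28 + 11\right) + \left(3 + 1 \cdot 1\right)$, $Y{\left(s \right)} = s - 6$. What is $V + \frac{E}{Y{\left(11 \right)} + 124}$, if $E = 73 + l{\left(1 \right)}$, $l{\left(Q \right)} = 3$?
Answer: $\frac{5623}{129} \approx 43.589$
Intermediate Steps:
$Y{\left(s \right)} = -6 + s$
$V = 43$ ($V = 39 + \left(3 + 1\right) = 39 + 4 = 43$)
$E = 76$ ($E = 73 + 3 = 76$)
$V + \frac{E}{Y{\left(11 \right)} + 124} = 43 + \frac{1}{\left(-6 + 11\right) + 124} \cdot 76 = 43 + \frac{1}{5 + 124} \cdot 76 = 43 + \frac{1}{129} \cdot 76 = 43 + \frac{76}{129} = \frac{5623}{129}$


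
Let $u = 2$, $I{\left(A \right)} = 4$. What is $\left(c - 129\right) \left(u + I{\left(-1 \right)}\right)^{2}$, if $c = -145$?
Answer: $-9864$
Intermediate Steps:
$\left(c - 129\right) \left(u + I{\left(-1 \right)}\right)^{2} = \left(-145 - 129\right) \left(2 + 4\right)^{2} = - 274 \cdot 6^{2} = \left(-274\right) 36 = -9864$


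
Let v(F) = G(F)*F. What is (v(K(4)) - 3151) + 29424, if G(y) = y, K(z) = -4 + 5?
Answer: 26274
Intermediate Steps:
K(z) = 1
v(F) = F² (v(F) = F*F = F²)
(v(K(4)) - 3151) + 29424 = (1² - 3151) + 29424 = (1 - 3151) + 29424 = -3150 + 29424 = 26274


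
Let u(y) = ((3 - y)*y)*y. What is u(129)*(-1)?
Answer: 2096766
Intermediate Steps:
u(y) = y²*(3 - y) (u(y) = (y*(3 - y))*y = y²*(3 - y))
u(129)*(-1) = (129²*(3 - 1*129))*(-1) = (16641*(3 - 129))*(-1) = (16641*(-126))*(-1) = -2096766*(-1) = 2096766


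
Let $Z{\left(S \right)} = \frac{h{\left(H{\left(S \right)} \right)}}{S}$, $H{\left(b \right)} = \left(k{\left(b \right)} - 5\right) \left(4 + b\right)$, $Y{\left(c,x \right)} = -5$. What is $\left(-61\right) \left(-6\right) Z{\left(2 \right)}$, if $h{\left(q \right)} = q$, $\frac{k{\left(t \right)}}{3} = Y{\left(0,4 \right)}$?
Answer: $-21960$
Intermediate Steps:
$k{\left(t \right)} = -15$ ($k{\left(t \right)} = 3 \left(-5\right) = -15$)
$H{\left(b \right)} = -80 - 20 b$ ($H{\left(b \right)} = \left(-15 - 5\right) \left(4 + b\right) = - 20 \left(4 + b\right) = -80 - 20 b$)
$Z{\left(S \right)} = \frac{-80 - 20 S}{S}$
$\left(-61\right) \left(-6\right) Z{\left(2 \right)} = \left(-61\right) \left(-6\right) \left(-20 - \frac{80}{2}\right) = 366 \left(-20 - 40\right) = 366 \left(-60\right) = -21960$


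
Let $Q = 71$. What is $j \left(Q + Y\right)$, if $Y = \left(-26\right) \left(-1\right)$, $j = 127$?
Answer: $12319$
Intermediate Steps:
$Y = 26$
$j \left(Q + Y\right) = 127 \left(71 + 26\right) = 127 \cdot 97 = 12319$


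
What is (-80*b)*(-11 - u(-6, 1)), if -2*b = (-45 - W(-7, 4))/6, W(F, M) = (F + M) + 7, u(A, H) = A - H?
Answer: 3920/3 ≈ 1306.7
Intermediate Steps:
W(F, M) = 7 + F + M
b = 49/12 (b = -(-45 - (7 - 7 + 4))/(2*6) = -(-45 - 1*4)/(2*6) = -(-45 - 4)/(2*6) = -(-49)/(2*6) = -½*(-49/6) = 49/12 ≈ 4.0833)
(-80*b)*(-11 - u(-6, 1)) = (-80*49/12)*(-11 - (-6 - 1*1)) = -980*(-11 - (-6 - 1))/3 = -980*(-11 - 1*(-7))/3 = -980*(-11 + 7)/3 = -980/3*(-4) = 3920/3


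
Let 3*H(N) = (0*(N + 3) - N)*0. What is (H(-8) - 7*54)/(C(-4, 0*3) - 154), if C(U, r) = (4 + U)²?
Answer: 27/11 ≈ 2.4545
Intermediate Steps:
H(N) = 0 (H(N) = ((0*(N + 3) - N)*0)/3 = ((0*(3 + N) - N)*0)/3 = ((0 - N)*0)/3 = (-N*0)/3 = (⅓)*0 = 0)
(H(-8) - 7*54)/(C(-4, 0*3) - 154) = (0 - 7*54)/((4 - 4)² - 154) = (0 - 378)/(0² - 154) = -378/(0 - 154) = -378/(-154) = -378*(-1/154) = 27/11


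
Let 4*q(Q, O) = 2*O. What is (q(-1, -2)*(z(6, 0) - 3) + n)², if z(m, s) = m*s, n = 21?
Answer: 576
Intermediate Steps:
q(Q, O) = O/2 (q(Q, O) = (2*O)/4 = O/2)
(q(-1, -2)*(z(6, 0) - 3) + n)² = (((½)*(-2))*(6*0 - 3) + 21)² = (-(0 - 3) + 21)² = (-1*(-3) + 21)² = (3 + 21)² = 24² = 576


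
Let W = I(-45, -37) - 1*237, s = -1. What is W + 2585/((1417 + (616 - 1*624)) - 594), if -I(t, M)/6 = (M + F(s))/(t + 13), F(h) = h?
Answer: -314203/1304 ≈ -240.95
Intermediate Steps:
I(t, M) = -6*(-1 + M)/(13 + t) (I(t, M) = -6*(M - 1)/(t + 13) = -6*(-1 + M)/(13 + t))
W = -1953/8 (W = 6*(1 - 1*(-37))/(13 - 45) - 1*237 = 6*(1 + 37)/(-32) - 237 = 6*(-1/32)*38 - 237 = -57/8 - 237 = -1953/8 ≈ -244.13)
W + 2585/((1417 + (616 - 1*624)) - 594) = -1953/8 + 2585/((1417 + (616 - 1*624)) - 594) = -1953/8 + 2585/((1417 + (616 - 624)) - 594) = -1953/8 + 2585/((1417 - 8) - 594) = -1953/8 + 2585/(1409 - 594) = -1953/8 + 2585/815 = -1953/8 + 2585*(1/815) = -1953/8 + 517/163 = -314203/1304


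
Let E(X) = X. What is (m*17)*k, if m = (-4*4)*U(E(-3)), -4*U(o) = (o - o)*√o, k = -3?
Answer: 0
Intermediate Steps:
U(o) = 0 (U(o) = -(o - o)*√o/4 = -0*√o = -¼*0 = 0)
m = 0 (m = -4*4*0 = -16*0 = 0)
(m*17)*k = (0*17)*(-3) = 0*(-3) = 0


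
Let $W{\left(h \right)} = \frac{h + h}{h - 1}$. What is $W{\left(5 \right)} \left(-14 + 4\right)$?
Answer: $-25$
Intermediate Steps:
$W{\left(h \right)} = \frac{2 h}{-1 + h}$
$W{\left(5 \right)} \left(-14 + 4\right) = 2 \cdot 5 \frac{1}{-1 + 5} \left(-14 + 4\right) = 2 \cdot 5 \cdot \frac{1}{4} \left(-10\right) = \frac{5}{2} \left(-10\right) = -25$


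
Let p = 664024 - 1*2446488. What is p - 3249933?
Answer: -5032397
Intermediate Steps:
p = -1782464 (p = 664024 - 2446488 = -1782464)
p - 3249933 = -1782464 - 3249933 = -5032397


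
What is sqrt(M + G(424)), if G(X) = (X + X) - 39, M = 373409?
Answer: sqrt(374218) ≈ 611.73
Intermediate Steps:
G(X) = -39 + 2*X (G(X) = 2*X - 39 = -39 + 2*X)
sqrt(M + G(424)) = sqrt(373409 + (-39 + 2*424)) = sqrt(373409 + (-39 + 848)) = sqrt(373409 + 809) = sqrt(374218)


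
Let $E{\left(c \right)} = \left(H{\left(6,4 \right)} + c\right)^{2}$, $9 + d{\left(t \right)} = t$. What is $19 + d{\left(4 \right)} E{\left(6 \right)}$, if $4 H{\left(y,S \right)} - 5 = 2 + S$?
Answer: $- \frac{5821}{16} \approx -363.81$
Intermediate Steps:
$d{\left(t \right)} = -9 + t$
$H{\left(y,S \right)} = \frac{7}{4} + \frac{S}{4}$ ($H{\left(y,S \right)} = \frac{5}{4} + \frac{2 + S}{4} = \frac{5}{4} + \left(\frac{1}{2} + \frac{S}{4}\right) = \frac{7}{4} + \frac{S}{4}$)
$E{\left(c \right)} = \left(\frac{11}{4} + c\right)^{2}$ ($E{\left(c \right)} = \left(\left(\frac{7}{4} + \frac{1}{4} \cdot 4\right) + c\right)^{2} = \left(\left(\frac{7}{4} + 1\right) + c\right)^{2} = \left(\frac{11}{4} + c\right)^{2}$)
$19 + d{\left(4 \right)} E{\left(6 \right)} = 19 + \left(-9 + 4\right) \frac{\left(11 + 4 \cdot 6\right)^{2}}{16} = 19 - 5 \frac{\left(11 + 24\right)^{2}}{16} = 19 - 5 \frac{35^{2}}{16} = 19 - 5 \cdot \frac{1}{16} \cdot 1225 = 19 - \frac{6125}{16} = - \frac{5821}{16}$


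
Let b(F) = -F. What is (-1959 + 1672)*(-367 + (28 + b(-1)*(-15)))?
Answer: 101598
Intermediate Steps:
(-1959 + 1672)*(-367 + (28 + b(-1)*(-15))) = (-1959 + 1672)*(-367 + (28 - 1*(-1)*(-15))) = -287*(-367 + (28 + 1*(-15))) = -287*(-367 + (28 - 15)) = -287*(-367 + 13) = -287*(-354) = 101598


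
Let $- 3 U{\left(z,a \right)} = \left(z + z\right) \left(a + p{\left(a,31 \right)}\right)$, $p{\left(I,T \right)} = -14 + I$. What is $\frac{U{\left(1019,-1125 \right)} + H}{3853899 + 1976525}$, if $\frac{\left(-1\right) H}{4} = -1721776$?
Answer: $\frac{3159418}{2186409} \approx 1.445$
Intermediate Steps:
$H = 6887104$ ($H = \left(-4\right) \left(-1721776\right) = 6887104$)
$U{\left(z,a \right)} = - \frac{2 z \left(-14 + 2 a\right)}{3}$ ($U{\left(z,a \right)} = - \frac{\left(z + z\right) \left(a + \left(-14 + a\right)\right)}{3} = - \frac{2 z \left(-14 + 2 a\right)}{3}$)
$\frac{U{\left(1019,-1125 \right)} + H}{3853899 + 1976525} = \frac{\frac{4}{3} \cdot 1019 \left(7 - -1125\right) + 6887104}{3853899 + 1976525} = \frac{\frac{4}{3} \cdot 1019 \left(7 + 1125\right) + 6887104}{5830424} = \left(\frac{4}{3} \cdot 1019 \cdot 1132 + 6887104\right) \frac{1}{5830424} = \left(\frac{4614032}{3} + 6887104\right) \frac{1}{5830424} = \frac{25275344}{3} \cdot \frac{1}{5830424} = \frac{3159418}{2186409}$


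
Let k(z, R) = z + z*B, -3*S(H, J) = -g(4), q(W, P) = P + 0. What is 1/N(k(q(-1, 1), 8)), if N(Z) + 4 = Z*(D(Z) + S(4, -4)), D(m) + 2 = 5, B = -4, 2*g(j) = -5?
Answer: -2/21 ≈ -0.095238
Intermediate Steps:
g(j) = -5/2 (g(j) = (½)*(-5) = -5/2)
q(W, P) = P
D(m) = 3 (D(m) = -2 + 5 = 3)
S(H, J) = -⅚ (S(H, J) = -(-1)*(-5)/(3*2) = -⅓*5/2 = -⅚)
k(z, R) = -3*z (k(z, R) = z + z*(-4) = z - 4*z = -3*z)
N(Z) = -4 + 13*Z/6 (N(Z) = -4 + Z*(3 - ⅚) = -4 + Z*(13/6) = -4 + 13*Z/6)
1/N(k(q(-1, 1), 8)) = 1/(-4 + 13*(-3*1)/6) = 1/(-4 + (13/6)*(-3)) = 1/(-4 - 13/2) = 1/(-21/2) = -2/21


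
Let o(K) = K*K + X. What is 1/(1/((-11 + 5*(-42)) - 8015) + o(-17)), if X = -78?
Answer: 8236/1737795 ≈ 0.0047393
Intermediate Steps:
o(K) = -78 + K² (o(K) = K*K - 78 = K² - 78 = -78 + K²)
1/(1/((-11 + 5*(-42)) - 8015) + o(-17)) = 1/(1/((-11 + 5*(-42)) - 8015) + (-78 + (-17)²)) = 1/(1/((-11 - 210) - 8015) + (-78 + 289)) = 1/(1/(-221 - 8015) + 211) = 1/(1/(-8236) + 211) = 1/(-1/8236 + 211) = 1/(1737795/8236) = 8236/1737795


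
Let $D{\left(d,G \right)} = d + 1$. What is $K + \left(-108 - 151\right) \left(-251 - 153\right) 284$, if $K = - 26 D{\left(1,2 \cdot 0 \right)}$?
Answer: $29716572$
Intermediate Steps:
$D{\left(d,G \right)} = 1 + d$
$K = -52$ ($K = - 26 \left(1 + 1\right) = \left(-26\right) 2 = -52$)
$K + \left(-108 - 151\right) \left(-251 - 153\right) 284 = -52 + \left(-108 - 151\right) \left(-251 - 153\right) 284 = -52 + \left(-259\right) \left(-404\right) 284 = -52 + 104636 \cdot 284 = -52 + 29716624 = 29716572$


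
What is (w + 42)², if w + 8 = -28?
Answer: 36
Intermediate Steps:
w = -36 (w = -8 - 28 = -36)
(w + 42)² = (-36 + 42)² = 6² = 36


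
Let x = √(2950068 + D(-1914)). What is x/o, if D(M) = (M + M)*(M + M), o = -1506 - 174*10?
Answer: -√4400913/1623 ≈ -1.2926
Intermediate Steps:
o = -3246 (o = -1506 - 1740 = -3246)
D(M) = 4*M² (D(M) = (2*M)*(2*M) = 4*M²)
x = 2*√4400913 (x = √(2950068 + 4*(-1914)²) = √(2950068 + 4*3663396) = √(2950068 + 14653584) = √17603652 = 2*√4400913 ≈ 4195.7)
x/o = (2*√4400913)/(-3246) = (2*√4400913)*(-1/3246) = -√4400913/1623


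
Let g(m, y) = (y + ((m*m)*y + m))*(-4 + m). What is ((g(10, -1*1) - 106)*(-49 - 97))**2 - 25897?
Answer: 9061490967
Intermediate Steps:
g(m, y) = (-4 + m)*(m + y + y*m**2) (g(m, y) = (y + (m**2*y + m))*(-4 + m) = (y + (y*m**2 + m))*(-4 + m) = (y + (m + y*m**2))*(-4 + m) = (m + y + y*m**2)*(-4 + m) = (-4 + m)*(m + y + y*m**2))
((g(10, -1*1) - 106)*(-49 - 97))**2 - 25897 = (((10**2 - 4*10 - (-4) + 10*(-1*1) - 1*1*10**3 - 4*(-1*1)*10**2) - 106)*(-49 - 97))**2 - 25897 = (((100 - 40 - 4*(-1) + 10*(-1) - 1*1000 - 4*(-1)*100) - 106)*(-146))**2 - 25897 = (((100 - 40 + 4 - 10 - 1000 + 400) - 106)*(-146))**2 - 25897 = ((-546 - 106)*(-146))**2 - 25897 = (-652*(-146))**2 - 25897 = 95192**2 - 25897 = 9061516864 - 25897 = 9061490967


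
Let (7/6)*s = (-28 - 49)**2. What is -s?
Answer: -5082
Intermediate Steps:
s = 5082 (s = 6*(-28 - 49)**2/7 = (6/7)*(-77)**2 = (6/7)*5929 = 5082)
-s = -1*5082 = -5082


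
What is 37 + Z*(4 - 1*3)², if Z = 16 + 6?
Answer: 59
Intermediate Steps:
Z = 22
37 + Z*(4 - 1*3)² = 37 + 22*(4 - 1*3)² = 37 + 22*(4 - 3)² = 37 + 22*1² = 37 + 22*1 = 37 + 22 = 59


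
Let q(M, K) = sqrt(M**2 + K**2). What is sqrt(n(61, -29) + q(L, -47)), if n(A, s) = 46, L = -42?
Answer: sqrt(46 + sqrt(3973)) ≈ 10.442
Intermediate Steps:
q(M, K) = sqrt(K**2 + M**2)
sqrt(n(61, -29) + q(L, -47)) = sqrt(46 + sqrt((-47)**2 + (-42)**2)) = sqrt(46 + sqrt(2209 + 1764)) = sqrt(46 + sqrt(3973))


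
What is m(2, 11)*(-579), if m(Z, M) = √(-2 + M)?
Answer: -1737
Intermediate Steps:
m(2, 11)*(-579) = √(-2 + 11)*(-579) = √9*(-579) = 3*(-579) = -1737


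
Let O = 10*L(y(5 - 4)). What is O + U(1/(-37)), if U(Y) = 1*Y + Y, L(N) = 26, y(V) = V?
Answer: 9618/37 ≈ 259.95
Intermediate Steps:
U(Y) = 2*Y (U(Y) = Y + Y = 2*Y)
O = 260 (O = 10*26 = 260)
O + U(1/(-37)) = 260 + 2/(-37) = 260 + 2*(-1/37) = 260 - 2/37 = 9618/37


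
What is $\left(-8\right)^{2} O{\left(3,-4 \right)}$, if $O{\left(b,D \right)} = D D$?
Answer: $1024$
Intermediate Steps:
$O{\left(b,D \right)} = D^{2}$
$\left(-8\right)^{2} O{\left(3,-4 \right)} = \left(-8\right)^{2} \left(-4\right)^{2} = 64 \cdot 16 = 1024$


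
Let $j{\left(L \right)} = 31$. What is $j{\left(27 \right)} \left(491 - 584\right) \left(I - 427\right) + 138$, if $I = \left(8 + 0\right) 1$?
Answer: $1208115$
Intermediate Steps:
$I = 8$ ($I = 8 \cdot 1 = 8$)
$j{\left(27 \right)} \left(491 - 584\right) \left(I - 427\right) + 138 = 31 \left(491 - 584\right) \left(8 - 427\right) + 138 = 31 \left(\left(-93\right) \left(-419\right)\right) + 138 = 31 \cdot 38967 + 138 = 1207977 + 138 = 1208115$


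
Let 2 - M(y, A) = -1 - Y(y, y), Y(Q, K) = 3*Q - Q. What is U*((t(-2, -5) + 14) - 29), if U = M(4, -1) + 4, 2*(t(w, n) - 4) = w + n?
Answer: -435/2 ≈ -217.50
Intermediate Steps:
Y(Q, K) = 2*Q
M(y, A) = 3 + 2*y (M(y, A) = 2 - (-1 - 2*y) = 2 + (1 + 2*y) = 3 + 2*y)
t(w, n) = 4 + n/2 + w/2 (t(w, n) = 4 + (w + n)/2 = 4 + (n + w)/2 = 4 + (n/2 + w/2) = 4 + n/2 + w/2)
U = 15 (U = (3 + 2*4) + 4 = (3 + 8) + 4 = 11 + 4 = 15)
U*((t(-2, -5) + 14) - 29) = 15*(((4 + (½)*(-5) + (½)*(-2)) + 14) - 29) = 15*(((4 - 5/2 - 1) + 14) - 29) = 15*((½ + 14) - 29) = 15*(29/2 - 29) = 15*(-29/2) = -435/2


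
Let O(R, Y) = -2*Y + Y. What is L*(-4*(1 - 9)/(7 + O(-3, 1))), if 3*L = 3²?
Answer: 16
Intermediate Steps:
O(R, Y) = -Y
L = 3 (L = (⅓)*3² = (⅓)*9 = 3)
L*(-4*(1 - 9)/(7 + O(-3, 1))) = 3*(-4*(1 - 9)/(7 - 1*1)) = 3*(-(-32)/(7 - 1)) = 3*(-(-32)/6) = 3*(-4*(-4/3)) = 3*(16/3) = 16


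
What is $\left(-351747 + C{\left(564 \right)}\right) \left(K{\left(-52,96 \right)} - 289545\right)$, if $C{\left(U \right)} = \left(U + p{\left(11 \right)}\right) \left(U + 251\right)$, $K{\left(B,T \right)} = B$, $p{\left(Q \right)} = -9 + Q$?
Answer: $-31723324171$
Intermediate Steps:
$C{\left(U \right)} = \left(2 + U\right) \left(251 + U\right)$ ($C{\left(U \right)} = \left(U + \left(-9 + 11\right)\right) \left(U + 251\right) = \left(U + 2\right) \left(251 + U\right) = \left(2 + U\right) \left(251 + U\right)$)
$\left(-351747 + C{\left(564 \right)}\right) \left(K{\left(-52,96 \right)} - 289545\right) = \left(-351747 + \left(502 + 564^{2} + 253 \cdot 564\right)\right) \left(-52 - 289545\right) = \left(-351747 + \left(502 + 318096 + 142692\right)\right) \left(-289597\right) = \left(-351747 + 461290\right) \left(-289597\right) = 109543 \left(-289597\right) = -31723324171$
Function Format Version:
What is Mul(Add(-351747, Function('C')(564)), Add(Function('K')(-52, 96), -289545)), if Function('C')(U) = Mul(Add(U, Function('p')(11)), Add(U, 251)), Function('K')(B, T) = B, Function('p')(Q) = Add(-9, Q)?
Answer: -31723324171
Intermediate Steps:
Function('C')(U) = Mul(Add(2, U), Add(251, U)) (Function('C')(U) = Mul(Add(U, Add(-9, 11)), Add(U, 251)) = Mul(Add(U, 2), Add(251, U)) = Mul(Add(2, U), Add(251, U)))
Mul(Add(-351747, Function('C')(564)), Add(Function('K')(-52, 96), -289545)) = Mul(Add(-351747, Add(502, Pow(564, 2), Mul(253, 564))), Add(-52, -289545)) = Mul(Add(-351747, Add(502, 318096, 142692)), -289597) = Mul(Add(-351747, 461290), -289597) = Mul(109543, -289597) = -31723324171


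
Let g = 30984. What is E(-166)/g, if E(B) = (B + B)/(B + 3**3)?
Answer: 83/1076694 ≈ 7.7088e-5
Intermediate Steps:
E(B) = 2*B/(27 + B) (E(B) = (2*B)/(B + 27) = (2*B)/(27 + B) = 2*B/(27 + B))
E(-166)/g = (2*(-166)/(27 - 166))/30984 = (2*(-166)/(-139))*(1/30984) = (2*(-166)*(-1/139))*(1/30984) = (332/139)*(1/30984) = 83/1076694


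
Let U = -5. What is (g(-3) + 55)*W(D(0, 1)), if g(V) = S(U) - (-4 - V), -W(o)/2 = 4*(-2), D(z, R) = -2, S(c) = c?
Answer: 816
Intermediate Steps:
W(o) = 16 (W(o) = -8*(-2) = -2*(-8) = 16)
g(V) = -1 + V (g(V) = -5 - (-4 - V) = -5 + (4 + V) = -1 + V)
(g(-3) + 55)*W(D(0, 1)) = ((-1 - 3) + 55)*16 = (-4 + 55)*16 = 51*16 = 816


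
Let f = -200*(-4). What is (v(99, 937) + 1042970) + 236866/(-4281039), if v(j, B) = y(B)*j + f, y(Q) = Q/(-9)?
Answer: 632042167313/611577 ≈ 1.0335e+6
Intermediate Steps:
f = 800
y(Q) = -Q/9 (y(Q) = Q*(-⅑) = -Q/9)
v(j, B) = 800 - B*j/9 (v(j, B) = (-B/9)*j + 800 = -B*j/9 + 800 = 800 - B*j/9)
(v(99, 937) + 1042970) + 236866/(-4281039) = ((800 - ⅑*937*99) + 1042970) + 236866/(-4281039) = ((800 - 10307) + 1042970) + 236866*(-1/4281039) = (-9507 + 1042970) - 33838/611577 = 1033463 - 33838/611577 = 632042167313/611577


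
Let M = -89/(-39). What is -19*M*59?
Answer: -99769/39 ≈ -2558.2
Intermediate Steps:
M = 89/39 (M = -89*(-1/39) = 89/39 ≈ 2.2821)
-19*M*59 = -19*89/39*59 = -1691/39*59 = -99769/39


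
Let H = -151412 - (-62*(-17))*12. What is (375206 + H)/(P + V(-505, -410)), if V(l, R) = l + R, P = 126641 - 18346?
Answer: 8121/4130 ≈ 1.9663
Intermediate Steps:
H = -164060 (H = -151412 - 1054*12 = -151412 - 1*12648 = -151412 - 12648 = -164060)
P = 108295
V(l, R) = R + l
(375206 + H)/(P + V(-505, -410)) = (375206 - 164060)/(108295 + (-410 - 505)) = 211146/(108295 - 915) = 211146/107380 = 211146*(1/107380) = 8121/4130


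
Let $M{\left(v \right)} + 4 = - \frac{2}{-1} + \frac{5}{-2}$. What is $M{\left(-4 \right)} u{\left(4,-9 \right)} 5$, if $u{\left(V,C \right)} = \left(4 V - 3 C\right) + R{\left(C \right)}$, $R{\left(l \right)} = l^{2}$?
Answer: $-2790$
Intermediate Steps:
$M{\left(v \right)} = - \frac{9}{2}$ ($M{\left(v \right)} = -4 + \left(- \frac{2}{-1} + \frac{5}{-2}\right) = -4 + \left(\left(-2\right) \left(-1\right) + 5 \left(- \frac{1}{2}\right)\right) = -4 + \left(2 - \frac{5}{2}\right) = -4 - \frac{1}{2} = - \frac{9}{2}$)
$u{\left(V,C \right)} = C^{2} - 3 C + 4 V$ ($u{\left(V,C \right)} = \left(4 V - 3 C\right) + C^{2} = \left(- 3 C + 4 V\right) + C^{2} = C^{2} - 3 C + 4 V$)
$M{\left(-4 \right)} u{\left(4,-9 \right)} 5 = - \frac{9 \left(\left(-9\right)^{2} - -27 + 4 \cdot 4\right)}{2} \cdot 5 = - \frac{9 \left(81 + 27 + 16\right)}{2} \cdot 5 = \left(- \frac{9}{2}\right) 124 \cdot 5 = \left(-558\right) 5 = -2790$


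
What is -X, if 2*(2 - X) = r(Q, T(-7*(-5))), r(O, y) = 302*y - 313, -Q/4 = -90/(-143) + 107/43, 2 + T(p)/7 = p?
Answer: 69445/2 ≈ 34723.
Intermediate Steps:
T(p) = -14 + 7*p
Q = -76684/6149 (Q = -4*(-90/(-143) + 107/43) = -4*(-90*(-1/143) + 107*(1/43)) = -4*(90/143 + 107/43) = -4*19171/6149 = -76684/6149 ≈ -12.471)
r(O, y) = -313 + 302*y
X = -69445/2 (X = 2 - (-313 + 302*(-14 + 7*(-7*(-5))))/2 = 2 - (-313 + 302*(-14 + 7*35))/2 = 2 - (-313 + 302*(-14 + 245))/2 = 2 - (-313 + 302*231)/2 = 2 - (-313 + 69762)/2 = 2 - ½*69449 = 2 - 69449/2 = -69445/2 ≈ -34723.)
-X = -1*(-69445/2) = 69445/2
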